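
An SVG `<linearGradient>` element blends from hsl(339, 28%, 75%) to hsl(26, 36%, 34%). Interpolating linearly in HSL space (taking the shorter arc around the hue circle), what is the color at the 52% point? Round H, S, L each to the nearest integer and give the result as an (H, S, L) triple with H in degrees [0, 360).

Hue: 26 − 339 = -313°, but |-313| > 180 so the shorter arc goes the other way: Δh = -313 + 360 = 47°.
H = 339 + 0.52 × (47) = 363.44 → 363 → 363 mod 360 = 3°
S = 28 + 0.52 × (36 − 28) = 32.16 → 32%
L = 75 + 0.52 × (34 − 75) = 53.68 → 54%

(3, 32, 54)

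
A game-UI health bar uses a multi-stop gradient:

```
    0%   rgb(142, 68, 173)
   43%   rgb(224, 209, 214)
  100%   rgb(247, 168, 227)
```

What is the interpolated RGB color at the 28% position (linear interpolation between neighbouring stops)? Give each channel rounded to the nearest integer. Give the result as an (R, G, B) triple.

(195, 160, 200)

28% lies between the 0% and 43% stops, so the local fraction is t = (28 − 0)/(43 − 0) = 28/43 ≈ 0.6512.
R = 142 + 0.6512 × (224 − 142) = 195.398 → 195
G = 68 + 0.6512 × (209 − 68) = 159.819 → 160
B = 173 + 0.6512 × (214 − 173) = 199.699 → 200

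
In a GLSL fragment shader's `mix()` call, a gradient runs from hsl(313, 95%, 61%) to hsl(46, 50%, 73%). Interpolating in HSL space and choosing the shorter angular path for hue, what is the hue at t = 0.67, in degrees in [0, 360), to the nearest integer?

15

Hue: 46 − 313 = -267°, but |-267| > 180 so the shorter arc goes the other way: Δh = -267 + 360 = 93°.
H = 313 + 0.67 × (93) = 375.31 → 375 → 375 mod 360 = 15°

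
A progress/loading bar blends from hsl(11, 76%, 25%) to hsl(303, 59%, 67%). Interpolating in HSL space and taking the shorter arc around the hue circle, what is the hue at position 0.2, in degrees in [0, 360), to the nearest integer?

357

Hue: 303 − 11 = 292°, but |292| > 180 so the shorter arc goes the other way: Δh = 292 − 360 = -68°.
H = 11 + 0.2 × (-68) = -2.6 → -3 → -3 mod 360 = 357°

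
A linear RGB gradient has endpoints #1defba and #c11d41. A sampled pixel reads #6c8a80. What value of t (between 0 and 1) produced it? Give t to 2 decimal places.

Invert the lerp on the G channel (largest span, 210): t = (138 − 239) / (29 − 239) = -101/-210 = 0.48095.
Check on R: (108 − 29)/(193 − 29) = 0.4817 ✓

0.48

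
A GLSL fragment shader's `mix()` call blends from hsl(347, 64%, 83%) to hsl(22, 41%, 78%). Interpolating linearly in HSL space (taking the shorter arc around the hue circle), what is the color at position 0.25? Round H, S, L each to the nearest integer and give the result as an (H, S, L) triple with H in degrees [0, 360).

Hue: 22 − 347 = -325°, but |-325| > 180 so the shorter arc goes the other way: Δh = -325 + 360 = 35°.
H = 347 + 0.25 × (35) = 355.75 → 356°
S = 64 + 0.25 × (41 − 64) = 58.25 → 58%
L = 83 + 0.25 × (78 − 83) = 81.75 → 82%

(356, 58, 82)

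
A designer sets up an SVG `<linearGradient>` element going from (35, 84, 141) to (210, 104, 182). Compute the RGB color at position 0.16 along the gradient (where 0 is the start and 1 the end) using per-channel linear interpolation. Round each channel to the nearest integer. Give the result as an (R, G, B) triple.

(63, 87, 148)

R = 35 + 0.16 × (210 − 35) = 35 + 0.16 × 175 = 63 → 63
G = 84 + 0.16 × (104 − 84) = 84 + 0.16 × 20 = 87.2 → 87
B = 141 + 0.16 × (182 − 141) = 141 + 0.16 × 41 = 147.56 → 148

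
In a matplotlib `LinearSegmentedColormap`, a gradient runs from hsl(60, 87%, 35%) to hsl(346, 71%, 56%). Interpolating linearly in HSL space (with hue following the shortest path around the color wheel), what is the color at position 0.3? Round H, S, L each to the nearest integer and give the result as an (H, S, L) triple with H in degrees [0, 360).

(38, 82, 41)

Hue: 346 − 60 = 286°, but |286| > 180 so the shorter arc goes the other way: Δh = 286 − 360 = -74°.
H = 60 + 0.3 × (-74) = 37.8 → 38°
S = 87 + 0.3 × (71 − 87) = 82.2 → 82%
L = 35 + 0.3 × (56 − 35) = 41.3 → 41%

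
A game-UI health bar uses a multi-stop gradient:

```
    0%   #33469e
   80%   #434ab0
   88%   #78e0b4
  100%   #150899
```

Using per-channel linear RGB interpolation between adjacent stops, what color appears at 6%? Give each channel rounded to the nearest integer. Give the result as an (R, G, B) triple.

6% lies between the 0% and 80% stops, so the local fraction is t = (6 − 0)/(80 − 0) = 6/80 ≈ 0.075.
#33469e → (51, 70, 158); #434ab0 → (67, 74, 176).
R = 51 + 0.075 × (67 − 51) = 52.2 → 52
G = 70 + 0.075 × (74 − 70) = 70.3 → 70
B = 158 + 0.075 × (176 − 158) = 159.35 → 159

(52, 70, 159)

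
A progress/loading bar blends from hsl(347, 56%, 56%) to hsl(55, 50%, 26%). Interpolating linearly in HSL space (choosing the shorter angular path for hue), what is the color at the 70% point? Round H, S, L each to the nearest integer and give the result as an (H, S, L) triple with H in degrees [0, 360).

(35, 52, 35)

Hue: 55 − 347 = -292°, but |-292| > 180 so the shorter arc goes the other way: Δh = -292 + 360 = 68°.
H = 347 + 0.7 × (68) = 394.6 → 395 → 395 mod 360 = 35°
S = 56 + 0.7 × (50 − 56) = 51.8 → 52%
L = 56 + 0.7 × (26 − 56) = 35 → 35%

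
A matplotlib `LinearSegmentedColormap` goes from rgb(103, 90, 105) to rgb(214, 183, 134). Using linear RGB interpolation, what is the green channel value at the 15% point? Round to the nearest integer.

104

G = 90 + 0.15 × (183 − 90) = 103.95 → 104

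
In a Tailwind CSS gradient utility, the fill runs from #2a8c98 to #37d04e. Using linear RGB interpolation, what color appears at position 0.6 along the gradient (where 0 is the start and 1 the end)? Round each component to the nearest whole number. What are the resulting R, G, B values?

#2a8c98 → (42, 140, 152); #37d04e → (55, 208, 78).
R = 42 + 0.6 × (55 − 42) = 42 + 0.6 × 13 = 49.8 → 50
G = 140 + 0.6 × (208 − 140) = 140 + 0.6 × 68 = 180.8 → 181
B = 152 + 0.6 × (78 − 152) = 152 + 0.6 × -74 = 107.6 → 108

(50, 181, 108)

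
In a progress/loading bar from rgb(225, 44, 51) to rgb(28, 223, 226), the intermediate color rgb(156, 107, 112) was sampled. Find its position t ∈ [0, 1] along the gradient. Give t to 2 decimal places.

0.35

Invert the lerp on the R channel (largest span, 197): t = (156 − 225) / (28 − 225) = -69/-197 = 0.35025.
Check on G: (107 − 44)/(223 − 44) = 0.352 ✓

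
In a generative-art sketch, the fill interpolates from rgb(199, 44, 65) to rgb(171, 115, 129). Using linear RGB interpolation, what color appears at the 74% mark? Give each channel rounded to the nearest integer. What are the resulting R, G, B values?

74% corresponds to t = 0.74.
R = 199 + 0.74 × (171 − 199) = 199 + 0.74 × -28 = 178.28 → 178
G = 44 + 0.74 × (115 − 44) = 44 + 0.74 × 71 = 96.54 → 97
B = 65 + 0.74 × (129 − 65) = 65 + 0.74 × 64 = 112.36 → 112
So the blended color is (178, 97, 112), about #b26170.

(178, 97, 112)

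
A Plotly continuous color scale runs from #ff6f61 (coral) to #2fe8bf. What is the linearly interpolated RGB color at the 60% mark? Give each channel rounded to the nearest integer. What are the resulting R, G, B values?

(130, 184, 153)

#ff6f61 → (255, 111, 97); #2fe8bf → (47, 232, 191).
60% corresponds to t = 0.6.
R = 255 + 0.6 × (47 − 255) = 255 + 0.6 × -208 = 130.2 → 130
G = 111 + 0.6 × (232 − 111) = 111 + 0.6 × 121 = 183.6 → 184
B = 97 + 0.6 × (191 − 97) = 97 + 0.6 × 94 = 153.4 → 153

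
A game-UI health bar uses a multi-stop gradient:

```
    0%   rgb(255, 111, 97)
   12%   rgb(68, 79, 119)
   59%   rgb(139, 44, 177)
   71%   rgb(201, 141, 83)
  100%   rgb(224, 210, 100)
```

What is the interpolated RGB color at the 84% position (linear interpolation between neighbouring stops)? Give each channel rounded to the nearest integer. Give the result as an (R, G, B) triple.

(211, 172, 91)

84% lies between the 71% and 100% stops, so the local fraction is t = (84 − 71)/(100 − 71) = 13/29 ≈ 0.4483.
R = 201 + 0.4483 × (224 − 201) = 211.311 → 211
G = 141 + 0.4483 × (210 − 141) = 171.933 → 172
B = 83 + 0.4483 × (100 − 83) = 90.621 → 91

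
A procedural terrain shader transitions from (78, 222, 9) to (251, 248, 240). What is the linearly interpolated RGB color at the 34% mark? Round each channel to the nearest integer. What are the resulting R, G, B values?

(137, 231, 88)

34% corresponds to t = 0.34.
R = 78 + 0.34 × (251 − 78) = 78 + 0.34 × 173 = 136.82 → 137
G = 222 + 0.34 × (248 − 222) = 222 + 0.34 × 26 = 230.84 → 231
B = 9 + 0.34 × (240 − 9) = 9 + 0.34 × 231 = 87.54 → 88
So the blended color is (137, 231, 88), about #89e758.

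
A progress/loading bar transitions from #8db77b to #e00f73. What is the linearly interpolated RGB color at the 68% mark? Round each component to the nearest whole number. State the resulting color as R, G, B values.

(197, 69, 118)

#8db77b → (141, 183, 123); #e00f73 → (224, 15, 115).
68% corresponds to t = 0.68.
R = 141 + 0.68 × (224 − 141) = 141 + 0.68 × 83 = 197.44 → 197
G = 183 + 0.68 × (15 − 183) = 183 + 0.68 × -168 = 68.76 → 69
B = 123 + 0.68 × (115 − 123) = 123 + 0.68 × -8 = 117.56 → 118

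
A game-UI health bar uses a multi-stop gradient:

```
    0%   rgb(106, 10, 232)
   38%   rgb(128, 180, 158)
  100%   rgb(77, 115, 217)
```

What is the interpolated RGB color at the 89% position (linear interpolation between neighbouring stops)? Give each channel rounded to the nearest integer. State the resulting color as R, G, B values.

89% lies between the 38% and 100% stops, so the local fraction is t = (89 − 38)/(100 − 38) = 51/62 ≈ 0.8226.
R = 128 + 0.8226 × (77 − 128) = 86.047 → 86
G = 180 + 0.8226 × (115 − 180) = 126.531 → 127
B = 158 + 0.8226 × (217 − 158) = 206.533 → 207

(86, 127, 207)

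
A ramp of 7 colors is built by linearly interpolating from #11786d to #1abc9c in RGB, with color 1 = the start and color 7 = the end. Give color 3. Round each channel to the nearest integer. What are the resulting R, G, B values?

With 7 swatches and endpoints inclusive, swatch 3 sits at t = (3 − 1)/(7 − 1) = 2/6 ≈ 0.3333.
#11786d → (17, 120, 109); #1abc9c → (26, 188, 156).
R = 17 + 0.3333 × (26 − 17) = 20 → 20
G = 120 + 0.3333 × (188 − 120) = 142.664 → 143
B = 109 + 0.3333 × (156 − 109) = 124.665 → 125

(20, 143, 125)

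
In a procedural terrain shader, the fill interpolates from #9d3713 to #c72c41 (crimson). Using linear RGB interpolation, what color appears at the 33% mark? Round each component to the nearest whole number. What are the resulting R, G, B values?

#9d3713 → (157, 55, 19); #c72c41 → (199, 44, 65).
33% corresponds to t = 0.33.
R = 157 + 0.33 × (199 − 157) = 157 + 0.33 × 42 = 170.86 → 171
G = 55 + 0.33 × (44 − 55) = 55 + 0.33 × -11 = 51.37 → 51
B = 19 + 0.33 × (65 − 19) = 19 + 0.33 × 46 = 34.18 → 34

(171, 51, 34)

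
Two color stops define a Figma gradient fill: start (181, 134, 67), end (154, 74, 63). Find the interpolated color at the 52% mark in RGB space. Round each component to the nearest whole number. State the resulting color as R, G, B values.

(167, 103, 65)

52% corresponds to t = 0.52.
R = 181 + 0.52 × (154 − 181) = 181 + 0.52 × -27 = 166.96 → 167
G = 134 + 0.52 × (74 − 134) = 134 + 0.52 × -60 = 102.8 → 103
B = 67 + 0.52 × (63 − 67) = 67 + 0.52 × -4 = 64.92 → 65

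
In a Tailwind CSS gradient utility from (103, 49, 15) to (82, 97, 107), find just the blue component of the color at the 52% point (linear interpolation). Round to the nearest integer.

63

B = 15 + 0.52 × (107 − 15) = 62.84 → 63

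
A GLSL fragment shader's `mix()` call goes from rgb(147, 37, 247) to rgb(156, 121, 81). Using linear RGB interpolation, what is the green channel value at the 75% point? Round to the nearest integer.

100

G = 37 + 0.75 × (121 − 37) = 100 → 100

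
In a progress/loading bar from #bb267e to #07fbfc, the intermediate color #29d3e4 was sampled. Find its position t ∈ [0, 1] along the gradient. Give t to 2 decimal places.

0.81

Invert the lerp on the G channel (largest span, 213): t = (211 − 38) / (251 − 38) = 173/213 = 0.81221.
Check on R: (41 − 187)/(7 − 187) = 0.8111 ✓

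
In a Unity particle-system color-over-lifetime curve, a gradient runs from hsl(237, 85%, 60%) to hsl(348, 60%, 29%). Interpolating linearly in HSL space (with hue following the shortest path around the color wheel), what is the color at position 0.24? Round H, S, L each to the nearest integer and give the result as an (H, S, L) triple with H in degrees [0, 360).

(264, 79, 53)

Hue arc: Δh = 348 − 237 = 111° (|Δh| ≤ 180, already the shorter path).
H = 237 + 0.24 × (111) = 263.64 → 264°
S = 85 + 0.24 × (60 − 85) = 79 → 79%
L = 60 + 0.24 × (29 − 60) = 52.56 → 53%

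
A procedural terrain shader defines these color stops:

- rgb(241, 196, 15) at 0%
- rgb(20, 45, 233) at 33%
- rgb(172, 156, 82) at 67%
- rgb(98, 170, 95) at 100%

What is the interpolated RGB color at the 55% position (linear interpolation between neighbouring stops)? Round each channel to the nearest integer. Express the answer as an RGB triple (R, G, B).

(118, 117, 135)

55% lies between the 33% and 67% stops, so the local fraction is t = (55 − 33)/(67 − 33) = 22/34 ≈ 0.6471.
R = 20 + 0.6471 × (172 − 20) = 118.359 → 118
G = 45 + 0.6471 × (156 − 45) = 116.828 → 117
B = 233 + 0.6471 × (82 − 233) = 135.288 → 135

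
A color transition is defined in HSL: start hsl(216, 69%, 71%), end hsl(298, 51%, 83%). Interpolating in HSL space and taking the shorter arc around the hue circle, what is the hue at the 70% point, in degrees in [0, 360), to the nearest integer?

273

Hue arc: Δh = 298 − 216 = 82° (|Δh| ≤ 180, already the shorter path).
H = 216 + 0.7 × (82) = 273.4 → 273°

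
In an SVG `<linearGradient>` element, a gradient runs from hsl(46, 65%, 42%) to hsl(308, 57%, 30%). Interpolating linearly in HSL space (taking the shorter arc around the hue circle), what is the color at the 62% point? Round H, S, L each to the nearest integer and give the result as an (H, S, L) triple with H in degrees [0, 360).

Hue: 308 − 46 = 262°, but |262| > 180 so the shorter arc goes the other way: Δh = 262 − 360 = -98°.
H = 46 + 0.62 × (-98) = -14.76 → -15 → -15 mod 360 = 345°
S = 65 + 0.62 × (57 − 65) = 60.04 → 60%
L = 42 + 0.62 × (30 − 42) = 34.56 → 35%

(345, 60, 35)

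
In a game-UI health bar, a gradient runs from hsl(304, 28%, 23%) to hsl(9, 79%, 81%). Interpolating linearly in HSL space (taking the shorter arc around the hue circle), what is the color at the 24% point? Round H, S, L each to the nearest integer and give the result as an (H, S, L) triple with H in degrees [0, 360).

Hue: 9 − 304 = -295°, but |-295| > 180 so the shorter arc goes the other way: Δh = -295 + 360 = 65°.
H = 304 + 0.24 × (65) = 319.6 → 320°
S = 28 + 0.24 × (79 − 28) = 40.24 → 40%
L = 23 + 0.24 × (81 − 23) = 36.92 → 37%

(320, 40, 37)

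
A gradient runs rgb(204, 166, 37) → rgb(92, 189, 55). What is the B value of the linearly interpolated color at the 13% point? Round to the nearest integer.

39

B = 37 + 0.13 × (55 − 37) = 39.34 → 39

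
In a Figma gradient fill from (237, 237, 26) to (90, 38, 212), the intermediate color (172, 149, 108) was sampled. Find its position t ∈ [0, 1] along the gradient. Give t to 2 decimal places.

0.44

Invert the lerp on the G channel (largest span, 199): t = (149 − 237) / (38 − 237) = -88/-199 = 0.44221.
Check on R: (172 − 237)/(90 − 237) = 0.4422 ✓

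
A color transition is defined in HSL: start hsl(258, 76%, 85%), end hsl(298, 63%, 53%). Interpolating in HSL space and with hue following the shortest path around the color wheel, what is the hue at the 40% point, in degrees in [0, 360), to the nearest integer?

274

Hue arc: Δh = 298 − 258 = 40° (|Δh| ≤ 180, already the shorter path).
H = 258 + 0.4 × (40) = 274 → 274°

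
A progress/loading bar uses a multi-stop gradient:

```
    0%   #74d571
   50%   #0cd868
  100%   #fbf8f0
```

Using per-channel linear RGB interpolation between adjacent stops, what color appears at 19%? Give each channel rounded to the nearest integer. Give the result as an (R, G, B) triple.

19% lies between the 0% and 50% stops, so the local fraction is t = (19 − 0)/(50 − 0) = 19/50 ≈ 0.38.
#74d571 → (116, 213, 113); #0cd868 → (12, 216, 104).
R = 116 + 0.38 × (12 − 116) = 76.48 → 76
G = 213 + 0.38 × (216 − 213) = 214.14 → 214
B = 113 + 0.38 × (104 − 113) = 109.58 → 110

(76, 214, 110)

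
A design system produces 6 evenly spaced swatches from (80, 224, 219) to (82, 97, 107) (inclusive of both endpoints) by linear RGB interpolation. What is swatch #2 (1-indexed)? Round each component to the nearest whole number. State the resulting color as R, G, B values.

(80, 199, 197)

With 6 swatches and endpoints inclusive, swatch 2 sits at t = (2 − 1)/(6 − 1) = 1/5 ≈ 0.2.
R = 80 + 0.2 × (82 − 80) = 80.4 → 80
G = 224 + 0.2 × (97 − 224) = 198.6 → 199
B = 219 + 0.2 × (107 − 219) = 196.6 → 197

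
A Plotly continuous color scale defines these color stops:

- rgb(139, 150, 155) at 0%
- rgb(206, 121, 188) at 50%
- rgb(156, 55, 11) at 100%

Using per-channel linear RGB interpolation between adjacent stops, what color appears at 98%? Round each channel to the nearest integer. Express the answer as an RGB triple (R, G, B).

98% lies between the 50% and 100% stops, so the local fraction is t = (98 − 50)/(100 − 50) = 48/50 ≈ 0.96.
R = 206 + 0.96 × (156 − 206) = 158 → 158
G = 121 + 0.96 × (55 − 121) = 57.64 → 58
B = 188 + 0.96 × (11 − 188) = 18.08 → 18

(158, 58, 18)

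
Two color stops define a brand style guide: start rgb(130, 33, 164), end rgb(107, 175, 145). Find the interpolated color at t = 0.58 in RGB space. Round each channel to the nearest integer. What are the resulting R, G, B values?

(117, 115, 153)

R = 130 + 0.58 × (107 − 130) = 130 + 0.58 × -23 = 116.66 → 117
G = 33 + 0.58 × (175 − 33) = 33 + 0.58 × 142 = 115.36 → 115
B = 164 + 0.58 × (145 − 164) = 164 + 0.58 × -19 = 152.98 → 153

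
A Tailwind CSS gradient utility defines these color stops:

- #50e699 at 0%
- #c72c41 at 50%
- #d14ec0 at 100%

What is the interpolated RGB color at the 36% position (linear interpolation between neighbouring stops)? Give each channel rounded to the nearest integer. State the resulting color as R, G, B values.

36% lies between the 0% and 50% stops, so the local fraction is t = (36 − 0)/(50 − 0) = 36/50 ≈ 0.72.
#50e699 → (80, 230, 153); #c72c41 → (199, 44, 65).
R = 80 + 0.72 × (199 − 80) = 165.68 → 166
G = 230 + 0.72 × (44 − 230) = 96.08 → 96
B = 153 + 0.72 × (65 − 153) = 89.64 → 90

(166, 96, 90)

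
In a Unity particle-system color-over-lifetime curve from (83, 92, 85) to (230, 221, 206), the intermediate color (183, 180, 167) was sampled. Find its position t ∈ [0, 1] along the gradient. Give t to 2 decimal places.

Invert the lerp on the R channel (largest span, 147): t = (183 − 83) / (230 − 83) = 100/147 = 0.68027.
Check on G: (180 − 92)/(221 − 92) = 0.6822 ✓

0.68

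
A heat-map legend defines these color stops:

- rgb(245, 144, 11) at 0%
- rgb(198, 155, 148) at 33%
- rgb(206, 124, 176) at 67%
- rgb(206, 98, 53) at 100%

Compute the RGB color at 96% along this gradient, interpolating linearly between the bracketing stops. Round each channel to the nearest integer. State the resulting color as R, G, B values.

(206, 101, 68)

96% lies between the 67% and 100% stops, so the local fraction is t = (96 − 67)/(100 − 67) = 29/33 ≈ 0.8788.
R = 206 + 0.8788 × (206 − 206) = 206 → 206
G = 124 + 0.8788 × (98 − 124) = 101.151 → 101
B = 176 + 0.8788 × (53 − 176) = 67.908 → 68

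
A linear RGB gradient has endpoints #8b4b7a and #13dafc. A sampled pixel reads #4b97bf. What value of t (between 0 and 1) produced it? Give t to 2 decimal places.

0.53

Invert the lerp on the G channel (largest span, 143): t = (151 − 75) / (218 − 75) = 76/143 = 0.53147.
Check on R: (75 − 139)/(19 − 139) = 0.5333 ✓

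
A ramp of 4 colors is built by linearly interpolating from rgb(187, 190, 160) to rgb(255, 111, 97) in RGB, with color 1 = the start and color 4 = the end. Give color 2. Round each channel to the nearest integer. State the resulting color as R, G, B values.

With 4 swatches and endpoints inclusive, swatch 2 sits at t = (2 − 1)/(4 − 1) = 1/3 ≈ 0.3333.
R = 187 + 0.3333 × (255 − 187) = 209.664 → 210
G = 190 + 0.3333 × (111 − 190) = 163.669 → 164
B = 160 + 0.3333 × (97 − 160) = 139.002 → 139

(210, 164, 139)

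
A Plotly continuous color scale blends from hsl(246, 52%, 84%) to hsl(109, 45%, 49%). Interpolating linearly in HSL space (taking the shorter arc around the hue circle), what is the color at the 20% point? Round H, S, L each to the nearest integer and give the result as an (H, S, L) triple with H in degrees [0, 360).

Hue arc: Δh = 109 − 246 = -137° (|Δh| ≤ 180, already the shorter path).
H = 246 + 0.2 × (-137) = 218.6 → 219°
S = 52 + 0.2 × (45 − 52) = 50.6 → 51%
L = 84 + 0.2 × (49 − 84) = 77 → 77%

(219, 51, 77)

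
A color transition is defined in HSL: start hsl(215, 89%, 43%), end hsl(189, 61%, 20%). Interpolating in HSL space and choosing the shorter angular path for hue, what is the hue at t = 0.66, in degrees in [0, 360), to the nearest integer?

198

Hue arc: Δh = 189 − 215 = -26° (|Δh| ≤ 180, already the shorter path).
H = 215 + 0.66 × (-26) = 197.84 → 198°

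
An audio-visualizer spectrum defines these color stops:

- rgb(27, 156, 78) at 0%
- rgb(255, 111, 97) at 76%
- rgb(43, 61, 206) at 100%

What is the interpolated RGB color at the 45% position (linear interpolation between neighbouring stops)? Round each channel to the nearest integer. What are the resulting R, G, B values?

45% lies between the 0% and 76% stops, so the local fraction is t = (45 − 0)/(76 − 0) = 45/76 ≈ 0.5921.
R = 27 + 0.5921 × (255 − 27) = 161.999 → 162
G = 156 + 0.5921 × (111 − 156) = 129.356 → 129
B = 78 + 0.5921 × (97 − 78) = 89.25 → 89

(162, 129, 89)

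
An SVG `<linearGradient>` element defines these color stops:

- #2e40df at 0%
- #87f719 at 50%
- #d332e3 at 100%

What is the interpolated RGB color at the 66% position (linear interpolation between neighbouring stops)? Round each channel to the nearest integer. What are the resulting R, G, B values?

(159, 184, 90)

66% lies between the 50% and 100% stops, so the local fraction is t = (66 − 50)/(100 − 50) = 16/50 ≈ 0.32.
#87f719 → (135, 247, 25); #d332e3 → (211, 50, 227).
R = 135 + 0.32 × (211 − 135) = 159.32 → 159
G = 247 + 0.32 × (50 − 247) = 183.96 → 184
B = 25 + 0.32 × (227 − 25) = 89.64 → 90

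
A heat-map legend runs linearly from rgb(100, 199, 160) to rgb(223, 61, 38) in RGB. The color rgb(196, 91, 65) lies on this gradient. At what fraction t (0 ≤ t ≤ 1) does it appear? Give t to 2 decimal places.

0.78

Invert the lerp on the G channel (largest span, 138): t = (91 − 199) / (61 − 199) = -108/-138 = 0.78261.
Check on R: (196 − 100)/(223 − 100) = 0.7805 ✓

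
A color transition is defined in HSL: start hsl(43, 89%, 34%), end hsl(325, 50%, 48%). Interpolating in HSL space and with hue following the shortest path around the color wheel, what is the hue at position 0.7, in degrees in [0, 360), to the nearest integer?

348

Hue: 325 − 43 = 282°, but |282| > 180 so the shorter arc goes the other way: Δh = 282 − 360 = -78°.
H = 43 + 0.7 × (-78) = -11.6 → -12 → -12 mod 360 = 348°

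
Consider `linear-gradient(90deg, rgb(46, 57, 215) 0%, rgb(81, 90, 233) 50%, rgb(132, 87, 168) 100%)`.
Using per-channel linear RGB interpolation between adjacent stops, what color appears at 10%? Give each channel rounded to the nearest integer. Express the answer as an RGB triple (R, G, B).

(53, 64, 219)

10% lies between the 0% and 50% stops, so the local fraction is t = (10 − 0)/(50 − 0) = 10/50 ≈ 0.2.
R = 46 + 0.2 × (81 − 46) = 53 → 53
G = 57 + 0.2 × (90 − 57) = 63.6 → 64
B = 215 + 0.2 × (233 − 215) = 218.6 → 219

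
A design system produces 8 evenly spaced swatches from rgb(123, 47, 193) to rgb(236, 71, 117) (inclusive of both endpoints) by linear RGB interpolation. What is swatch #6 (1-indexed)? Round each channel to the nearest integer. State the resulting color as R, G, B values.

With 8 swatches and endpoints inclusive, swatch 6 sits at t = (6 − 1)/(8 − 1) = 5/7 ≈ 0.7143.
R = 123 + 0.7143 × (236 − 123) = 203.716 → 204
G = 47 + 0.7143 × (71 − 47) = 64.143 → 64
B = 193 + 0.7143 × (117 − 193) = 138.713 → 139

(204, 64, 139)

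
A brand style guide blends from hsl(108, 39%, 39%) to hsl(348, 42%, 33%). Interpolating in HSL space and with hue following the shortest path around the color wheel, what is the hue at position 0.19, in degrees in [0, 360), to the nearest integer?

85

Hue: 348 − 108 = 240°, but |240| > 180 so the shorter arc goes the other way: Δh = 240 − 360 = -120°.
H = 108 + 0.19 × (-120) = 85.2 → 85°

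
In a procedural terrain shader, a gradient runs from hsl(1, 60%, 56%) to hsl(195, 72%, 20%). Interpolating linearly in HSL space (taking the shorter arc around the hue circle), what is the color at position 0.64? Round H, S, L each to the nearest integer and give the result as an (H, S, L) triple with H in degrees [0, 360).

(255, 68, 33)

Hue: 195 − 1 = 194°, but |194| > 180 so the shorter arc goes the other way: Δh = 194 − 360 = -166°.
H = 1 + 0.64 × (-166) = -105.24 → -105 → -105 mod 360 = 255°
S = 60 + 0.64 × (72 − 60) = 67.68 → 68%
L = 56 + 0.64 × (20 − 56) = 32.96 → 33%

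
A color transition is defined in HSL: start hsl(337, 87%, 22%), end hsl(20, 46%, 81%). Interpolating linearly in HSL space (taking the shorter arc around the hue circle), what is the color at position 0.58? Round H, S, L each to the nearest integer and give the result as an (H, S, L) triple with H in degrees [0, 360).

Hue: 20 − 337 = -317°, but |-317| > 180 so the shorter arc goes the other way: Δh = -317 + 360 = 43°.
H = 337 + 0.58 × (43) = 361.94 → 362 → 362 mod 360 = 2°
S = 87 + 0.58 × (46 − 87) = 63.22 → 63%
L = 22 + 0.58 × (81 − 22) = 56.22 → 56%

(2, 63, 56)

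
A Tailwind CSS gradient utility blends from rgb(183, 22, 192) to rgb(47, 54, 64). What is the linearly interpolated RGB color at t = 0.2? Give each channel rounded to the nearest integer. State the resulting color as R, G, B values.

R = 183 + 0.2 × (47 − 183) = 183 + 0.2 × -136 = 155.8 → 156
G = 22 + 0.2 × (54 − 22) = 22 + 0.2 × 32 = 28.4 → 28
B = 192 + 0.2 × (64 − 192) = 192 + 0.2 × -128 = 166.4 → 166

(156, 28, 166)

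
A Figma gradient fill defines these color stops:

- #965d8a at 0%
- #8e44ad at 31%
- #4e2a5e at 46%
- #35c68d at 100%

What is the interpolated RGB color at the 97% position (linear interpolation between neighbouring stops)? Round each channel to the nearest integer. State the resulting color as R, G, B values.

(54, 189, 138)

97% lies between the 46% and 100% stops, so the local fraction is t = (97 − 46)/(100 − 46) = 51/54 ≈ 0.9444.
#4e2a5e → (78, 42, 94); #35c68d → (53, 198, 141).
R = 78 + 0.9444 × (53 − 78) = 54.39 → 54
G = 42 + 0.9444 × (198 − 42) = 189.326 → 189
B = 94 + 0.9444 × (141 − 94) = 138.387 → 138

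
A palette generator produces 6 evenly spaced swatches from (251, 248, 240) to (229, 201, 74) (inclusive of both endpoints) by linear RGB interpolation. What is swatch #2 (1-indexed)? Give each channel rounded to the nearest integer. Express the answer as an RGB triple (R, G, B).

With 6 swatches and endpoints inclusive, swatch 2 sits at t = (2 − 1)/(6 − 1) = 1/5 ≈ 0.2.
R = 251 + 0.2 × (229 − 251) = 246.6 → 247
G = 248 + 0.2 × (201 − 248) = 238.6 → 239
B = 240 + 0.2 × (74 − 240) = 206.8 → 207

(247, 239, 207)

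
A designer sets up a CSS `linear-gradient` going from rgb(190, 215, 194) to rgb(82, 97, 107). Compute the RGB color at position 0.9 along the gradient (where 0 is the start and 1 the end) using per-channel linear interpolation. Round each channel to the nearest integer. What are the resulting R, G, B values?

R = 190 + 0.9 × (82 − 190) = 190 + 0.9 × -108 = 92.8 → 93
G = 215 + 0.9 × (97 − 215) = 215 + 0.9 × -118 = 108.8 → 109
B = 194 + 0.9 × (107 − 194) = 194 + 0.9 × -87 = 115.7 → 116

(93, 109, 116)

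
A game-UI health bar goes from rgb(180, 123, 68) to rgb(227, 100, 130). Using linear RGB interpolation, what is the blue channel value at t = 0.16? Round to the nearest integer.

78

B = 68 + 0.16 × (130 − 68) = 77.92 → 78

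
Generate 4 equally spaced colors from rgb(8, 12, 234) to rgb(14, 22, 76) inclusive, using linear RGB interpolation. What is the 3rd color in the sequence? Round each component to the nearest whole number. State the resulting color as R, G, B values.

(12, 19, 129)

With 4 swatches and endpoints inclusive, swatch 3 sits at t = (3 − 1)/(4 − 1) = 2/3 ≈ 0.6667.
R = 8 + 0.6667 × (14 − 8) = 12 → 12
G = 12 + 0.6667 × (22 − 12) = 18.667 → 19
B = 234 + 0.6667 × (76 − 234) = 128.661 → 129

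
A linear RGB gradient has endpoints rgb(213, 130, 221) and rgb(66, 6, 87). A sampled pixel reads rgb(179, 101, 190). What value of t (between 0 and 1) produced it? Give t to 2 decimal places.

0.23

Invert the lerp on the R channel (largest span, 147): t = (179 − 213) / (66 − 213) = -34/-147 = 0.23129.
Check on G: (101 − 130)/(6 − 130) = 0.2339 ✓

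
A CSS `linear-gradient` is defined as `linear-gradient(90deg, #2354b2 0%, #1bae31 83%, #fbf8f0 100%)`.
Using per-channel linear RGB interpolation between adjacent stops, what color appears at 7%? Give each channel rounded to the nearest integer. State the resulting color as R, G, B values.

(34, 92, 167)

7% lies between the 0% and 83% stops, so the local fraction is t = (7 − 0)/(83 − 0) = 7/83 ≈ 0.0843.
#2354b2 → (35, 84, 178); #1bae31 → (27, 174, 49).
R = 35 + 0.0843 × (27 − 35) = 34.326 → 34
G = 84 + 0.0843 × (174 − 84) = 91.587 → 92
B = 178 + 0.0843 × (49 − 178) = 167.125 → 167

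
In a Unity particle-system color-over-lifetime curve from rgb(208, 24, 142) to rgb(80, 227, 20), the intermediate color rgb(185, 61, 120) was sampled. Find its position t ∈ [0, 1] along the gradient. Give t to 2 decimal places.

Invert the lerp on the G channel (largest span, 203): t = (61 − 24) / (227 − 24) = 37/203 = 0.18227.
Check on R: (185 − 208)/(80 − 208) = 0.1797 ✓

0.18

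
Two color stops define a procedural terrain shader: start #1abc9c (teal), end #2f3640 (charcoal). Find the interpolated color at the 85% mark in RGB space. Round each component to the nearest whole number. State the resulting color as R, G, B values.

(44, 74, 78)

#1abc9c → (26, 188, 156); #2f3640 → (47, 54, 64).
85% corresponds to t = 0.85.
R = 26 + 0.85 × (47 − 26) = 26 + 0.85 × 21 = 43.85 → 44
G = 188 + 0.85 × (54 − 188) = 188 + 0.85 × -134 = 74.1 → 74
B = 156 + 0.85 × (64 − 156) = 156 + 0.85 × -92 = 77.8 → 78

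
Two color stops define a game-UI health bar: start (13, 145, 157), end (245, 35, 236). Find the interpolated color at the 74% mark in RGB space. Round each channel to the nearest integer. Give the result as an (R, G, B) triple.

(185, 64, 215)

74% corresponds to t = 0.74.
R = 13 + 0.74 × (245 − 13) = 13 + 0.74 × 232 = 184.68 → 185
G = 145 + 0.74 × (35 − 145) = 145 + 0.74 × -110 = 63.6 → 64
B = 157 + 0.74 × (236 − 157) = 157 + 0.74 × 79 = 215.46 → 215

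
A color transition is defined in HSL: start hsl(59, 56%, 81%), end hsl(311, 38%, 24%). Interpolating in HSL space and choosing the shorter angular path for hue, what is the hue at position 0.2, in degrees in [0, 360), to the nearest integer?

37

Hue: 311 − 59 = 252°, but |252| > 180 so the shorter arc goes the other way: Δh = 252 − 360 = -108°.
H = 59 + 0.2 × (-108) = 37.4 → 37°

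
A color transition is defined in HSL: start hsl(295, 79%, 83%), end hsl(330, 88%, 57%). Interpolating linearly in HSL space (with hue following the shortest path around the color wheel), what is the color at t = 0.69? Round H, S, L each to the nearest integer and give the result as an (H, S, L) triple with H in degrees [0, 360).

Hue arc: Δh = 330 − 295 = 35° (|Δh| ≤ 180, already the shorter path).
H = 295 + 0.69 × (35) = 319.15 → 319°
S = 79 + 0.69 × (88 − 79) = 85.21 → 85%
L = 83 + 0.69 × (57 − 83) = 65.06 → 65%

(319, 85, 65)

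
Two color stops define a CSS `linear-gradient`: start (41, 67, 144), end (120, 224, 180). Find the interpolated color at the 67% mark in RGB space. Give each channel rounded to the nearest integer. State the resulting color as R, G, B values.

67% corresponds to t = 0.67.
R = 41 + 0.67 × (120 − 41) = 41 + 0.67 × 79 = 93.93 → 94
G = 67 + 0.67 × (224 − 67) = 67 + 0.67 × 157 = 172.19 → 172
B = 144 + 0.67 × (180 − 144) = 144 + 0.67 × 36 = 168.12 → 168

(94, 172, 168)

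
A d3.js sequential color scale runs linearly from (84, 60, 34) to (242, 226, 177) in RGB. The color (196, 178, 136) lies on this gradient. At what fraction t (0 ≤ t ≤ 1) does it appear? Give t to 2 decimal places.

Invert the lerp on the G channel (largest span, 166): t = (178 − 60) / (226 − 60) = 118/166 = 0.71084.
Check on R: (196 − 84)/(242 − 84) = 0.7089 ✓

0.71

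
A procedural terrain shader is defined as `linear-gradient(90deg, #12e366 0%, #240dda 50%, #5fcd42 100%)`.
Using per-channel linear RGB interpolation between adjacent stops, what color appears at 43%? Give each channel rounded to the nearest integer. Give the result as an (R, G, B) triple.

(33, 43, 202)

43% lies between the 0% and 50% stops, so the local fraction is t = (43 − 0)/(50 − 0) = 43/50 ≈ 0.86.
#12e366 → (18, 227, 102); #240dda → (36, 13, 218).
R = 18 + 0.86 × (36 − 18) = 33.48 → 33
G = 227 + 0.86 × (13 − 227) = 42.96 → 43
B = 102 + 0.86 × (218 − 102) = 201.76 → 202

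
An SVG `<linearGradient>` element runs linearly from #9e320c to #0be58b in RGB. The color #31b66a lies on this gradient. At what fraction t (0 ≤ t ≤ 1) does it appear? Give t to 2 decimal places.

0.74

Invert the lerp on the G channel (largest span, 179): t = (182 − 50) / (229 − 50) = 132/179 = 0.73743.
Check on R: (49 − 158)/(11 − 158) = 0.7415 ✓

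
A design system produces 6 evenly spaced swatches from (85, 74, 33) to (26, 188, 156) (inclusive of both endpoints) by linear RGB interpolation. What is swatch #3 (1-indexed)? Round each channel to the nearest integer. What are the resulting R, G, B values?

(61, 120, 82)

With 6 swatches and endpoints inclusive, swatch 3 sits at t = (3 − 1)/(6 − 1) = 2/5 ≈ 0.4.
R = 85 + 0.4 × (26 − 85) = 61.4 → 61
G = 74 + 0.4 × (188 − 74) = 119.6 → 120
B = 33 + 0.4 × (156 − 33) = 82.2 → 82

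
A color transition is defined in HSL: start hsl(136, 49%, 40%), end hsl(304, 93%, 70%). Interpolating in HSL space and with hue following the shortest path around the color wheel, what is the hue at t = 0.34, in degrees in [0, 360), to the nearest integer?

193

Hue arc: Δh = 304 − 136 = 168° (|Δh| ≤ 180, already the shorter path).
H = 136 + 0.34 × (168) = 193.12 → 193°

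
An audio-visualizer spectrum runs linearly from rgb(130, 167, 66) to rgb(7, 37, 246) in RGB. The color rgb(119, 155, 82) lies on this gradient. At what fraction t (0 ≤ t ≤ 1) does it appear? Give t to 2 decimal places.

0.09

Invert the lerp on the B channel (largest span, 180): t = (82 − 66) / (246 − 66) = 16/180 = 0.088889.
Check on R: (119 − 130)/(7 − 130) = 0.08943 ✓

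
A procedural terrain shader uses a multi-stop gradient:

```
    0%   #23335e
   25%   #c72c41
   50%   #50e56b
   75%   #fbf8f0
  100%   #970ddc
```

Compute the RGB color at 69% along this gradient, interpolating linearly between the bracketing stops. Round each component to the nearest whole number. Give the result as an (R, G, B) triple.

69% lies between the 50% and 75% stops, so the local fraction is t = (69 − 50)/(75 − 50) = 19/25 ≈ 0.76.
#50e56b → (80, 229, 107); #fbf8f0 → (251, 248, 240).
R = 80 + 0.76 × (251 − 80) = 209.96 → 210
G = 229 + 0.76 × (248 − 229) = 243.44 → 243
B = 107 + 0.76 × (240 − 107) = 208.08 → 208

(210, 243, 208)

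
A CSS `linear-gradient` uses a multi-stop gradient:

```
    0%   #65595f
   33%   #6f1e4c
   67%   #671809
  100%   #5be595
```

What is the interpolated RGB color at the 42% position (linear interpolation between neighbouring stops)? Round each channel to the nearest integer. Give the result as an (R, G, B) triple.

42% lies between the 33% and 67% stops, so the local fraction is t = (42 − 33)/(67 − 33) = 9/34 ≈ 0.2647.
#6f1e4c → (111, 30, 76); #671809 → (103, 24, 9).
R = 111 + 0.2647 × (103 − 111) = 108.882 → 109
G = 30 + 0.2647 × (24 − 30) = 28.412 → 28
B = 76 + 0.2647 × (9 − 76) = 58.265 → 58

(109, 28, 58)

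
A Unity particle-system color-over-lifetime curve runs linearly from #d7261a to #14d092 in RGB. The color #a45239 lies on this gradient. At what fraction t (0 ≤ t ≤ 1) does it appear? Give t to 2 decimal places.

Invert the lerp on the R channel (largest span, 195): t = (164 − 215) / (20 − 215) = -51/-195 = 0.26154.
Check on G: (82 − 38)/(208 − 38) = 0.2588 ✓

0.26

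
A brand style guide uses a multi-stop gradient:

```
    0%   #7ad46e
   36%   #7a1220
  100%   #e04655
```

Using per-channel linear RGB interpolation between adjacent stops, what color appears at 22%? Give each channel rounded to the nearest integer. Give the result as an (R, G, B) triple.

(122, 93, 62)

22% lies between the 0% and 36% stops, so the local fraction is t = (22 − 0)/(36 − 0) = 22/36 ≈ 0.6111.
#7ad46e → (122, 212, 110); #7a1220 → (122, 18, 32).
R = 122 + 0.6111 × (122 − 122) = 122 → 122
G = 212 + 0.6111 × (18 − 212) = 93.447 → 93
B = 110 + 0.6111 × (32 − 110) = 62.334 → 62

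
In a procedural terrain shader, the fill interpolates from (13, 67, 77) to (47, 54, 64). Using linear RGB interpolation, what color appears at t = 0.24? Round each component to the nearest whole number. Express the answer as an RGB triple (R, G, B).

R = 13 + 0.24 × (47 − 13) = 13 + 0.24 × 34 = 21.16 → 21
G = 67 + 0.24 × (54 − 67) = 67 + 0.24 × -13 = 63.88 → 64
B = 77 + 0.24 × (64 − 77) = 77 + 0.24 × -13 = 73.88 → 74

(21, 64, 74)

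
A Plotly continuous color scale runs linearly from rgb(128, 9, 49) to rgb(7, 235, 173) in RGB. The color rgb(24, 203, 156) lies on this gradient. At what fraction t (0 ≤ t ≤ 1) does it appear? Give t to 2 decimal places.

0.86

Invert the lerp on the G channel (largest span, 226): t = (203 − 9) / (235 − 9) = 194/226 = 0.85841.
Check on R: (24 − 128)/(7 − 128) = 0.8595 ✓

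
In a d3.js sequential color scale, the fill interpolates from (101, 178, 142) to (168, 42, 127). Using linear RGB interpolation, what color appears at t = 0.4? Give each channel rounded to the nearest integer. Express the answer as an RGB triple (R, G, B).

R = 101 + 0.4 × (168 − 101) = 101 + 0.4 × 67 = 127.8 → 128
G = 178 + 0.4 × (42 − 178) = 178 + 0.4 × -136 = 123.6 → 124
B = 142 + 0.4 × (127 − 142) = 142 + 0.4 × -15 = 136 → 136
So the blended color is (128, 124, 136), about #807c88.

(128, 124, 136)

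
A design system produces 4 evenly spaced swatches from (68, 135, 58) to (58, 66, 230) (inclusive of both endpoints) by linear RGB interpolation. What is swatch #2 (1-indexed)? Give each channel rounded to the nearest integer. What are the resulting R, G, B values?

With 4 swatches and endpoints inclusive, swatch 2 sits at t = (2 − 1)/(4 − 1) = 1/3 ≈ 0.3333.
R = 68 + 0.3333 × (58 − 68) = 64.667 → 65
G = 135 + 0.3333 × (66 − 135) = 112.002 → 112
B = 58 + 0.3333 × (230 − 58) = 115.328 → 115

(65, 112, 115)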